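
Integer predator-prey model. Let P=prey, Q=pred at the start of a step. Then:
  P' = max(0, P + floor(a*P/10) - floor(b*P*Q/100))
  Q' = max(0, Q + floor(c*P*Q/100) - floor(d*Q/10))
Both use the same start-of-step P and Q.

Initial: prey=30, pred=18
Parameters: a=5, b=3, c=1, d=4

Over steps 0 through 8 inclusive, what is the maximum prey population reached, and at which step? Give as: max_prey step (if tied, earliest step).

Answer: 59 8

Derivation:
Step 1: prey: 30+15-16=29; pred: 18+5-7=16
Step 2: prey: 29+14-13=30; pred: 16+4-6=14
Step 3: prey: 30+15-12=33; pred: 14+4-5=13
Step 4: prey: 33+16-12=37; pred: 13+4-5=12
Step 5: prey: 37+18-13=42; pred: 12+4-4=12
Step 6: prey: 42+21-15=48; pred: 12+5-4=13
Step 7: prey: 48+24-18=54; pred: 13+6-5=14
Step 8: prey: 54+27-22=59; pred: 14+7-5=16
Max prey = 59 at step 8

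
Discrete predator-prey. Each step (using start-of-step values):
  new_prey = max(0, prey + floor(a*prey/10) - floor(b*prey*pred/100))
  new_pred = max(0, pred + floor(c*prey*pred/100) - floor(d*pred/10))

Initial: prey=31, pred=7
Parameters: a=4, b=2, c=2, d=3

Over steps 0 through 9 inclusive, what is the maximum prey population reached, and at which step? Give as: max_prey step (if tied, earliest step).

Answer: 52 3

Derivation:
Step 1: prey: 31+12-4=39; pred: 7+4-2=9
Step 2: prey: 39+15-7=47; pred: 9+7-2=14
Step 3: prey: 47+18-13=52; pred: 14+13-4=23
Step 4: prey: 52+20-23=49; pred: 23+23-6=40
Step 5: prey: 49+19-39=29; pred: 40+39-12=67
Step 6: prey: 29+11-38=2; pred: 67+38-20=85
Step 7: prey: 2+0-3=0; pred: 85+3-25=63
Step 8: prey: 0+0-0=0; pred: 63+0-18=45
Step 9: prey: 0+0-0=0; pred: 45+0-13=32
Max prey = 52 at step 3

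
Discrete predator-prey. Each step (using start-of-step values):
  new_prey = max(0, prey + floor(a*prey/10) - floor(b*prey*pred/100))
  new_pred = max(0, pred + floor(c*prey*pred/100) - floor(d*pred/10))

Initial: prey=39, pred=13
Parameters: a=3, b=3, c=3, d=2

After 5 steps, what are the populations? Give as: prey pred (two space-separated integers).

Answer: 0 42

Derivation:
Step 1: prey: 39+11-15=35; pred: 13+15-2=26
Step 2: prey: 35+10-27=18; pred: 26+27-5=48
Step 3: prey: 18+5-25=0; pred: 48+25-9=64
Step 4: prey: 0+0-0=0; pred: 64+0-12=52
Step 5: prey: 0+0-0=0; pred: 52+0-10=42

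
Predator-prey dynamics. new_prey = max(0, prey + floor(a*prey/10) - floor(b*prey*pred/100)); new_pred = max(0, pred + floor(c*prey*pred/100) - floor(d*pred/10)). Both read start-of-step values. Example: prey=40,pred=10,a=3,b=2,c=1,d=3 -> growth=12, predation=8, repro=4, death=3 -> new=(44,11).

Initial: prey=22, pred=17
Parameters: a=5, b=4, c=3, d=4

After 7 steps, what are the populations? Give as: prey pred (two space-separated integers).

Step 1: prey: 22+11-14=19; pred: 17+11-6=22
Step 2: prey: 19+9-16=12; pred: 22+12-8=26
Step 3: prey: 12+6-12=6; pred: 26+9-10=25
Step 4: prey: 6+3-6=3; pred: 25+4-10=19
Step 5: prey: 3+1-2=2; pred: 19+1-7=13
Step 6: prey: 2+1-1=2; pred: 13+0-5=8
Step 7: prey: 2+1-0=3; pred: 8+0-3=5

Answer: 3 5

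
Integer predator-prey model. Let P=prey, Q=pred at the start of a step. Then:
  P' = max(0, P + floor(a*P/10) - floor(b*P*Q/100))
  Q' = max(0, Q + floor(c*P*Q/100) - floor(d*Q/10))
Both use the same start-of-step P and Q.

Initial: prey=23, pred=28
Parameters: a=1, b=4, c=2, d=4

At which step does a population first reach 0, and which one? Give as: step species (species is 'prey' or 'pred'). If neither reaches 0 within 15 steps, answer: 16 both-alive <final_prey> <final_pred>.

Answer: 1 prey

Derivation:
Step 1: prey: 23+2-25=0; pred: 28+12-11=29
First extinction: prey at step 1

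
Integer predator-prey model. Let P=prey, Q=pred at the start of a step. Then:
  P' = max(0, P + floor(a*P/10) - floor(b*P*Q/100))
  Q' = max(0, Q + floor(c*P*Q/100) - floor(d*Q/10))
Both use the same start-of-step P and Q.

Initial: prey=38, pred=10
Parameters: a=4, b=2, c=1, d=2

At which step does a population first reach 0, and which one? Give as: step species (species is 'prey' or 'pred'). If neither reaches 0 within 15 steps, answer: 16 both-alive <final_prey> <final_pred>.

Answer: 16 both-alive 1 13

Derivation:
Step 1: prey: 38+15-7=46; pred: 10+3-2=11
Step 2: prey: 46+18-10=54; pred: 11+5-2=14
Step 3: prey: 54+21-15=60; pred: 14+7-2=19
Step 4: prey: 60+24-22=62; pred: 19+11-3=27
Step 5: prey: 62+24-33=53; pred: 27+16-5=38
Step 6: prey: 53+21-40=34; pred: 38+20-7=51
Step 7: prey: 34+13-34=13; pred: 51+17-10=58
Step 8: prey: 13+5-15=3; pred: 58+7-11=54
Step 9: prey: 3+1-3=1; pred: 54+1-10=45
Step 10: prey: 1+0-0=1; pred: 45+0-9=36
Step 11: prey: 1+0-0=1; pred: 36+0-7=29
Step 12: prey: 1+0-0=1; pred: 29+0-5=24
Step 13: prey: 1+0-0=1; pred: 24+0-4=20
Step 14: prey: 1+0-0=1; pred: 20+0-4=16
Step 15: prey: 1+0-0=1; pred: 16+0-3=13
No extinction within 15 steps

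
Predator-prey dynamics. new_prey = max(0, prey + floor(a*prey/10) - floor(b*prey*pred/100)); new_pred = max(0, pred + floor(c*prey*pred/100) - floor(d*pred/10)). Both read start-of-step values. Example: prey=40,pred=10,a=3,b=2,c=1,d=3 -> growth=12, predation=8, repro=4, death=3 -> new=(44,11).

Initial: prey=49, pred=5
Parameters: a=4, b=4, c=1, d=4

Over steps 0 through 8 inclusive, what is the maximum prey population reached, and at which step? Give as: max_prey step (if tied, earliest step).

Answer: 103 5

Derivation:
Step 1: prey: 49+19-9=59; pred: 5+2-2=5
Step 2: prey: 59+23-11=71; pred: 5+2-2=5
Step 3: prey: 71+28-14=85; pred: 5+3-2=6
Step 4: prey: 85+34-20=99; pred: 6+5-2=9
Step 5: prey: 99+39-35=103; pred: 9+8-3=14
Step 6: prey: 103+41-57=87; pred: 14+14-5=23
Step 7: prey: 87+34-80=41; pred: 23+20-9=34
Step 8: prey: 41+16-55=2; pred: 34+13-13=34
Max prey = 103 at step 5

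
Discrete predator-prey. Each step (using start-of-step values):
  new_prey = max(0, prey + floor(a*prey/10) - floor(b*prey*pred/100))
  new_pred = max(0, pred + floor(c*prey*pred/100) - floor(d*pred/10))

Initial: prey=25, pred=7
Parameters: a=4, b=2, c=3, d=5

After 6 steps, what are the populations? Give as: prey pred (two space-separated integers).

Answer: 0 87

Derivation:
Step 1: prey: 25+10-3=32; pred: 7+5-3=9
Step 2: prey: 32+12-5=39; pred: 9+8-4=13
Step 3: prey: 39+15-10=44; pred: 13+15-6=22
Step 4: prey: 44+17-19=42; pred: 22+29-11=40
Step 5: prey: 42+16-33=25; pred: 40+50-20=70
Step 6: prey: 25+10-35=0; pred: 70+52-35=87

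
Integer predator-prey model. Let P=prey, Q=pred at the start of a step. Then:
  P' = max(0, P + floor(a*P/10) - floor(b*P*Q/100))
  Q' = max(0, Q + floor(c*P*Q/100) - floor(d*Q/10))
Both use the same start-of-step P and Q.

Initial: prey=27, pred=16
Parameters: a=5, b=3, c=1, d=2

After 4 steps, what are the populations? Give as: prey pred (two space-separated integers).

Answer: 24 21

Derivation:
Step 1: prey: 27+13-12=28; pred: 16+4-3=17
Step 2: prey: 28+14-14=28; pred: 17+4-3=18
Step 3: prey: 28+14-15=27; pred: 18+5-3=20
Step 4: prey: 27+13-16=24; pred: 20+5-4=21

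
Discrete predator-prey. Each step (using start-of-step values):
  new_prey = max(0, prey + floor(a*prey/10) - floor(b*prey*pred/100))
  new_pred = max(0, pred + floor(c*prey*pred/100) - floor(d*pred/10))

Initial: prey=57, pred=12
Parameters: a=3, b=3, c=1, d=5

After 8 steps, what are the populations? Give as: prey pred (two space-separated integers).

Step 1: prey: 57+17-20=54; pred: 12+6-6=12
Step 2: prey: 54+16-19=51; pred: 12+6-6=12
Step 3: prey: 51+15-18=48; pred: 12+6-6=12
Step 4: prey: 48+14-17=45; pred: 12+5-6=11
Step 5: prey: 45+13-14=44; pred: 11+4-5=10
Step 6: prey: 44+13-13=44; pred: 10+4-5=9
Step 7: prey: 44+13-11=46; pred: 9+3-4=8
Step 8: prey: 46+13-11=48; pred: 8+3-4=7

Answer: 48 7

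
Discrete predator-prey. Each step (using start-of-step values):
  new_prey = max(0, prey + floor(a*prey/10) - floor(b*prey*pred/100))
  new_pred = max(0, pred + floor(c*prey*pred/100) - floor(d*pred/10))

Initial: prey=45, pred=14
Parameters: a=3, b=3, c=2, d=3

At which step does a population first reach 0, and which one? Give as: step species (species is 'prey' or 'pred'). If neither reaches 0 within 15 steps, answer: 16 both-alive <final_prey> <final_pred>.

Answer: 5 prey

Derivation:
Step 1: prey: 45+13-18=40; pred: 14+12-4=22
Step 2: prey: 40+12-26=26; pred: 22+17-6=33
Step 3: prey: 26+7-25=8; pred: 33+17-9=41
Step 4: prey: 8+2-9=1; pred: 41+6-12=35
Step 5: prey: 1+0-1=0; pred: 35+0-10=25
First extinction: prey at step 5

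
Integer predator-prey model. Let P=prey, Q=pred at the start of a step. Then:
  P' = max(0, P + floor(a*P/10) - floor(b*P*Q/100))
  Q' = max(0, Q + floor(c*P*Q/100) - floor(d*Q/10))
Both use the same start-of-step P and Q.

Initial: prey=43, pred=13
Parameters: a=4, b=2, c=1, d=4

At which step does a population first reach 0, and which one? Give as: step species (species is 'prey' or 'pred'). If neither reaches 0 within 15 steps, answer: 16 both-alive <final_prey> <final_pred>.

Answer: 16 both-alive 17 4

Derivation:
Step 1: prey: 43+17-11=49; pred: 13+5-5=13
Step 2: prey: 49+19-12=56; pred: 13+6-5=14
Step 3: prey: 56+22-15=63; pred: 14+7-5=16
Step 4: prey: 63+25-20=68; pred: 16+10-6=20
Step 5: prey: 68+27-27=68; pred: 20+13-8=25
Step 6: prey: 68+27-34=61; pred: 25+17-10=32
Step 7: prey: 61+24-39=46; pred: 32+19-12=39
Step 8: prey: 46+18-35=29; pred: 39+17-15=41
Step 9: prey: 29+11-23=17; pred: 41+11-16=36
Step 10: prey: 17+6-12=11; pred: 36+6-14=28
Step 11: prey: 11+4-6=9; pred: 28+3-11=20
Step 12: prey: 9+3-3=9; pred: 20+1-8=13
Step 13: prey: 9+3-2=10; pred: 13+1-5=9
Step 14: prey: 10+4-1=13; pred: 9+0-3=6
Step 15: prey: 13+5-1=17; pred: 6+0-2=4
No extinction within 15 steps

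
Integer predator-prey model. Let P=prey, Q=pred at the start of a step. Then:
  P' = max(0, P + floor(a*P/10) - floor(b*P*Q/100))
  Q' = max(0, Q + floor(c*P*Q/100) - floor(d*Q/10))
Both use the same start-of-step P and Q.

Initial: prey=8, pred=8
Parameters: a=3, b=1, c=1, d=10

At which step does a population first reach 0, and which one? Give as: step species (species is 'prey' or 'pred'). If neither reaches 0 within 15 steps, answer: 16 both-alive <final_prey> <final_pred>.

Answer: 1 pred

Derivation:
Step 1: prey: 8+2-0=10; pred: 8+0-8=0
First extinction: pred at step 1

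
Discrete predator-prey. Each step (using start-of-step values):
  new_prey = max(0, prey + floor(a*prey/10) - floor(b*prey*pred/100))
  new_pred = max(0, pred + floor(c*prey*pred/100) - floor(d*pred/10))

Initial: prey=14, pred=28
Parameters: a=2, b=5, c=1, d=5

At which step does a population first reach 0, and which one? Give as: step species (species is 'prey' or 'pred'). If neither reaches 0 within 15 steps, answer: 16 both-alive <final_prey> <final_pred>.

Step 1: prey: 14+2-19=0; pred: 28+3-14=17
First extinction: prey at step 1

Answer: 1 prey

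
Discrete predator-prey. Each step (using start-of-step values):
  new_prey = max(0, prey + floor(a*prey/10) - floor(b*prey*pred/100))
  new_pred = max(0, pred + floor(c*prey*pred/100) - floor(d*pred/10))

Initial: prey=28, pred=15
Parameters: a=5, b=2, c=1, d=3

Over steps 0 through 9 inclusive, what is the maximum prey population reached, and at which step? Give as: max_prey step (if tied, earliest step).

Step 1: prey: 28+14-8=34; pred: 15+4-4=15
Step 2: prey: 34+17-10=41; pred: 15+5-4=16
Step 3: prey: 41+20-13=48; pred: 16+6-4=18
Step 4: prey: 48+24-17=55; pred: 18+8-5=21
Step 5: prey: 55+27-23=59; pred: 21+11-6=26
Step 6: prey: 59+29-30=58; pred: 26+15-7=34
Step 7: prey: 58+29-39=48; pred: 34+19-10=43
Step 8: prey: 48+24-41=31; pred: 43+20-12=51
Step 9: prey: 31+15-31=15; pred: 51+15-15=51
Max prey = 59 at step 5

Answer: 59 5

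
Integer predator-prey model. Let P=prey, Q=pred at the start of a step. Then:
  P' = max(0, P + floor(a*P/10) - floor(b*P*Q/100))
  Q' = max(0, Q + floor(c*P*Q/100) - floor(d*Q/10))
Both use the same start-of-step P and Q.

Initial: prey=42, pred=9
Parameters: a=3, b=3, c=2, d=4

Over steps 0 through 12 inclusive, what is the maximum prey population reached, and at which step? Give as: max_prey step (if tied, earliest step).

Step 1: prey: 42+12-11=43; pred: 9+7-3=13
Step 2: prey: 43+12-16=39; pred: 13+11-5=19
Step 3: prey: 39+11-22=28; pred: 19+14-7=26
Step 4: prey: 28+8-21=15; pred: 26+14-10=30
Step 5: prey: 15+4-13=6; pred: 30+9-12=27
Step 6: prey: 6+1-4=3; pred: 27+3-10=20
Step 7: prey: 3+0-1=2; pred: 20+1-8=13
Step 8: prey: 2+0-0=2; pred: 13+0-5=8
Step 9: prey: 2+0-0=2; pred: 8+0-3=5
Step 10: prey: 2+0-0=2; pred: 5+0-2=3
Step 11: prey: 2+0-0=2; pred: 3+0-1=2
Step 12: prey: 2+0-0=2; pred: 2+0-0=2
Max prey = 43 at step 1

Answer: 43 1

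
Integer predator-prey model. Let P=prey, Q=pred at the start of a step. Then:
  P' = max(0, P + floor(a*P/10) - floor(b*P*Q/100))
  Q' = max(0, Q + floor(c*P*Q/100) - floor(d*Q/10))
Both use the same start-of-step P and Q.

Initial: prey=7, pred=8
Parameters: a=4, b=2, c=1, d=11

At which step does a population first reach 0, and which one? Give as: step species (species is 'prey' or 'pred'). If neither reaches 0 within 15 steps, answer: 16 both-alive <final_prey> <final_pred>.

Answer: 1 pred

Derivation:
Step 1: prey: 7+2-1=8; pred: 8+0-8=0
First extinction: pred at step 1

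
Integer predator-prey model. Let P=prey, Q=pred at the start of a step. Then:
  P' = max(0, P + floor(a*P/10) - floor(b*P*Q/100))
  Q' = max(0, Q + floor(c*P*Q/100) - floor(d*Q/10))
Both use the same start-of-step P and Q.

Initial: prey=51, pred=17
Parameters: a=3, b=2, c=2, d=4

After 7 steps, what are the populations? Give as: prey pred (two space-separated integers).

Answer: 0 13

Derivation:
Step 1: prey: 51+15-17=49; pred: 17+17-6=28
Step 2: prey: 49+14-27=36; pred: 28+27-11=44
Step 3: prey: 36+10-31=15; pred: 44+31-17=58
Step 4: prey: 15+4-17=2; pred: 58+17-23=52
Step 5: prey: 2+0-2=0; pred: 52+2-20=34
Step 6: prey: 0+0-0=0; pred: 34+0-13=21
Step 7: prey: 0+0-0=0; pred: 21+0-8=13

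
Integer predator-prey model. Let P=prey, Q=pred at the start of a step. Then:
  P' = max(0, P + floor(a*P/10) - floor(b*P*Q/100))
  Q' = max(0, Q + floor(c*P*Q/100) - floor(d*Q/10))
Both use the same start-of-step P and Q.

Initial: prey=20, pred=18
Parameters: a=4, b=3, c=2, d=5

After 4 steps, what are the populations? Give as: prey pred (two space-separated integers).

Step 1: prey: 20+8-10=18; pred: 18+7-9=16
Step 2: prey: 18+7-8=17; pred: 16+5-8=13
Step 3: prey: 17+6-6=17; pred: 13+4-6=11
Step 4: prey: 17+6-5=18; pred: 11+3-5=9

Answer: 18 9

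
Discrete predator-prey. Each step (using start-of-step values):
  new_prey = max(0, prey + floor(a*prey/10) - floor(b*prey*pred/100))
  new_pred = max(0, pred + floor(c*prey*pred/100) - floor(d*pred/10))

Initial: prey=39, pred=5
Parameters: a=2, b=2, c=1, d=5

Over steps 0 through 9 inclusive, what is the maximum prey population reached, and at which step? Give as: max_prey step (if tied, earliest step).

Answer: 107 9

Derivation:
Step 1: prey: 39+7-3=43; pred: 5+1-2=4
Step 2: prey: 43+8-3=48; pred: 4+1-2=3
Step 3: prey: 48+9-2=55; pred: 3+1-1=3
Step 4: prey: 55+11-3=63; pred: 3+1-1=3
Step 5: prey: 63+12-3=72; pred: 3+1-1=3
Step 6: prey: 72+14-4=82; pred: 3+2-1=4
Step 7: prey: 82+16-6=92; pred: 4+3-2=5
Step 8: prey: 92+18-9=101; pred: 5+4-2=7
Step 9: prey: 101+20-14=107; pred: 7+7-3=11
Max prey = 107 at step 9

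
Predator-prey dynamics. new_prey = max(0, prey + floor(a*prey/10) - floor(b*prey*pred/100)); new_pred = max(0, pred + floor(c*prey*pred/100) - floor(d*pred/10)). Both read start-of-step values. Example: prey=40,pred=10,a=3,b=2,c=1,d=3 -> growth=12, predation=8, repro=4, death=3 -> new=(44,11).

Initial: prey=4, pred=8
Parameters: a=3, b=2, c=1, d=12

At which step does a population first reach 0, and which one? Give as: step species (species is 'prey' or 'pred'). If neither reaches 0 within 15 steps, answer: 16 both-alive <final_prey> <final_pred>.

Step 1: prey: 4+1-0=5; pred: 8+0-9=0
First extinction: pred at step 1

Answer: 1 pred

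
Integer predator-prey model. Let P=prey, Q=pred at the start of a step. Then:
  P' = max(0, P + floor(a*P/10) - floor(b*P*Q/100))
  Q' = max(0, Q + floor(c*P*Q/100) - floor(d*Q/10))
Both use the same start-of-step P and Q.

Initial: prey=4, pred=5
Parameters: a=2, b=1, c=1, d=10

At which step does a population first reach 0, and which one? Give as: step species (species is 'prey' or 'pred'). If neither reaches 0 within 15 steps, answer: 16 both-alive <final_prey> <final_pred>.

Answer: 1 pred

Derivation:
Step 1: prey: 4+0-0=4; pred: 5+0-5=0
First extinction: pred at step 1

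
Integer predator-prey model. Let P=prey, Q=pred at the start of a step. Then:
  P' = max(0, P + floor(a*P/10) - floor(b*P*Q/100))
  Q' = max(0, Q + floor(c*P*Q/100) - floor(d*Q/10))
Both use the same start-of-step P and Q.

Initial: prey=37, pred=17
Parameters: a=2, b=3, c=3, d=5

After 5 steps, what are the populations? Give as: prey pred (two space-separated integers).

Step 1: prey: 37+7-18=26; pred: 17+18-8=27
Step 2: prey: 26+5-21=10; pred: 27+21-13=35
Step 3: prey: 10+2-10=2; pred: 35+10-17=28
Step 4: prey: 2+0-1=1; pred: 28+1-14=15
Step 5: prey: 1+0-0=1; pred: 15+0-7=8

Answer: 1 8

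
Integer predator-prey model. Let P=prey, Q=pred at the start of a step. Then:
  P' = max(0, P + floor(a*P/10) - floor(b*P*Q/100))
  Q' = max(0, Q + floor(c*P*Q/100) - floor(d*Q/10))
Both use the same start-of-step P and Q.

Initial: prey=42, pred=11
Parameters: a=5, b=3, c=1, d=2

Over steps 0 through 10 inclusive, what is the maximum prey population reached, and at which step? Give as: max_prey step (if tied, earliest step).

Step 1: prey: 42+21-13=50; pred: 11+4-2=13
Step 2: prey: 50+25-19=56; pred: 13+6-2=17
Step 3: prey: 56+28-28=56; pred: 17+9-3=23
Step 4: prey: 56+28-38=46; pred: 23+12-4=31
Step 5: prey: 46+23-42=27; pred: 31+14-6=39
Step 6: prey: 27+13-31=9; pred: 39+10-7=42
Step 7: prey: 9+4-11=2; pred: 42+3-8=37
Step 8: prey: 2+1-2=1; pred: 37+0-7=30
Step 9: prey: 1+0-0=1; pred: 30+0-6=24
Step 10: prey: 1+0-0=1; pred: 24+0-4=20
Max prey = 56 at step 2

Answer: 56 2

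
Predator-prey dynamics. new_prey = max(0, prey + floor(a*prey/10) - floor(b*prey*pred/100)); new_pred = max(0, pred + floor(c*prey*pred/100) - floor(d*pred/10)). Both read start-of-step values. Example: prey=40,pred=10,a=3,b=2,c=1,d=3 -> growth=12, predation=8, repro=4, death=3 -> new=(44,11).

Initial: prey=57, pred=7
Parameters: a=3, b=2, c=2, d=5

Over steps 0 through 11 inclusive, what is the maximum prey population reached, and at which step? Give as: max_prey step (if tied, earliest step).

Step 1: prey: 57+17-7=67; pred: 7+7-3=11
Step 2: prey: 67+20-14=73; pred: 11+14-5=20
Step 3: prey: 73+21-29=65; pred: 20+29-10=39
Step 4: prey: 65+19-50=34; pred: 39+50-19=70
Step 5: prey: 34+10-47=0; pred: 70+47-35=82
Step 6: prey: 0+0-0=0; pred: 82+0-41=41
Step 7: prey: 0+0-0=0; pred: 41+0-20=21
Step 8: prey: 0+0-0=0; pred: 21+0-10=11
Step 9: prey: 0+0-0=0; pred: 11+0-5=6
Step 10: prey: 0+0-0=0; pred: 6+0-3=3
Step 11: prey: 0+0-0=0; pred: 3+0-1=2
Max prey = 73 at step 2

Answer: 73 2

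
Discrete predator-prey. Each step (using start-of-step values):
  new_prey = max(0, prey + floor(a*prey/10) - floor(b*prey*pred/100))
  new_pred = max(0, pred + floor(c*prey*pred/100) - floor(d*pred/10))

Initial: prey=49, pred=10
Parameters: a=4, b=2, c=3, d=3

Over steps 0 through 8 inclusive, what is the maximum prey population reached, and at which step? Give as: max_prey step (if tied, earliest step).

Step 1: prey: 49+19-9=59; pred: 10+14-3=21
Step 2: prey: 59+23-24=58; pred: 21+37-6=52
Step 3: prey: 58+23-60=21; pred: 52+90-15=127
Step 4: prey: 21+8-53=0; pred: 127+80-38=169
Step 5: prey: 0+0-0=0; pred: 169+0-50=119
Step 6: prey: 0+0-0=0; pred: 119+0-35=84
Step 7: prey: 0+0-0=0; pred: 84+0-25=59
Step 8: prey: 0+0-0=0; pred: 59+0-17=42
Max prey = 59 at step 1

Answer: 59 1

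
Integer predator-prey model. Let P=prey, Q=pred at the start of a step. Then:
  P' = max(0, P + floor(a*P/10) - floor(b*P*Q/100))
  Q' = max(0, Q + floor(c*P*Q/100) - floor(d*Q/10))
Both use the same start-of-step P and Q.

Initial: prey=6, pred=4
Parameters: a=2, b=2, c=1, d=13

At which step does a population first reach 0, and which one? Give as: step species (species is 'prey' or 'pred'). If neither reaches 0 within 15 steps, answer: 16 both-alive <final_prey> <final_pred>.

Step 1: prey: 6+1-0=7; pred: 4+0-5=0
First extinction: pred at step 1

Answer: 1 pred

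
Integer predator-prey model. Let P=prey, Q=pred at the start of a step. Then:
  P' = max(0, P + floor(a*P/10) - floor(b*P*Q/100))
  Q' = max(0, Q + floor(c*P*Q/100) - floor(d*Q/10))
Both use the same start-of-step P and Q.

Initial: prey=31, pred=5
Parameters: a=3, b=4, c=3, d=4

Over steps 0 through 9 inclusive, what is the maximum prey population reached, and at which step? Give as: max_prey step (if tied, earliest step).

Answer: 35 2

Derivation:
Step 1: prey: 31+9-6=34; pred: 5+4-2=7
Step 2: prey: 34+10-9=35; pred: 7+7-2=12
Step 3: prey: 35+10-16=29; pred: 12+12-4=20
Step 4: prey: 29+8-23=14; pred: 20+17-8=29
Step 5: prey: 14+4-16=2; pred: 29+12-11=30
Step 6: prey: 2+0-2=0; pred: 30+1-12=19
Step 7: prey: 0+0-0=0; pred: 19+0-7=12
Step 8: prey: 0+0-0=0; pred: 12+0-4=8
Step 9: prey: 0+0-0=0; pred: 8+0-3=5
Max prey = 35 at step 2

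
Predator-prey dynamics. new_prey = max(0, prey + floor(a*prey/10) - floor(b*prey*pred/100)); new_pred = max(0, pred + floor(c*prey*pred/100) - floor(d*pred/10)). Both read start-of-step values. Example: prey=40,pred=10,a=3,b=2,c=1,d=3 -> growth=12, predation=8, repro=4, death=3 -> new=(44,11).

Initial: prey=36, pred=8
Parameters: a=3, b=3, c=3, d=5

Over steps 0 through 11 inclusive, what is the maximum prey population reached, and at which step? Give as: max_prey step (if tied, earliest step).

Step 1: prey: 36+10-8=38; pred: 8+8-4=12
Step 2: prey: 38+11-13=36; pred: 12+13-6=19
Step 3: prey: 36+10-20=26; pred: 19+20-9=30
Step 4: prey: 26+7-23=10; pred: 30+23-15=38
Step 5: prey: 10+3-11=2; pred: 38+11-19=30
Step 6: prey: 2+0-1=1; pred: 30+1-15=16
Step 7: prey: 1+0-0=1; pred: 16+0-8=8
Step 8: prey: 1+0-0=1; pred: 8+0-4=4
Step 9: prey: 1+0-0=1; pred: 4+0-2=2
Step 10: prey: 1+0-0=1; pred: 2+0-1=1
Step 11: prey: 1+0-0=1; pred: 1+0-0=1
Max prey = 38 at step 1

Answer: 38 1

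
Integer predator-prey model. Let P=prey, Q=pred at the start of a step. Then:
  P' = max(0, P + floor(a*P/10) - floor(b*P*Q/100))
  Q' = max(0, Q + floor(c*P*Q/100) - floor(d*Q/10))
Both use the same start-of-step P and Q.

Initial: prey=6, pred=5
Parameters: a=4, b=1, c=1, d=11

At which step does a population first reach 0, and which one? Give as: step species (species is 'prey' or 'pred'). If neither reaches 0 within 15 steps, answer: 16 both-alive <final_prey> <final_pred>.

Step 1: prey: 6+2-0=8; pred: 5+0-5=0
First extinction: pred at step 1

Answer: 1 pred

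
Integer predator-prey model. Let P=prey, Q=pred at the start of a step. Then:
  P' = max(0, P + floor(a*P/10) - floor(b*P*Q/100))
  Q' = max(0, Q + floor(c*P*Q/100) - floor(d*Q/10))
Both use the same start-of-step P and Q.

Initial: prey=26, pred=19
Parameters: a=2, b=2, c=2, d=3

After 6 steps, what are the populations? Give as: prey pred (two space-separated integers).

Step 1: prey: 26+5-9=22; pred: 19+9-5=23
Step 2: prey: 22+4-10=16; pred: 23+10-6=27
Step 3: prey: 16+3-8=11; pred: 27+8-8=27
Step 4: prey: 11+2-5=8; pred: 27+5-8=24
Step 5: prey: 8+1-3=6; pred: 24+3-7=20
Step 6: prey: 6+1-2=5; pred: 20+2-6=16

Answer: 5 16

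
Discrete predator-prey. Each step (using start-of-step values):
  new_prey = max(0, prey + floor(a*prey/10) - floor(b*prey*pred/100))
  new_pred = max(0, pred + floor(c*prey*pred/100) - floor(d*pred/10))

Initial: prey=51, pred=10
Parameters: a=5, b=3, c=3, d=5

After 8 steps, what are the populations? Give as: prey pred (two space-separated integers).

Step 1: prey: 51+25-15=61; pred: 10+15-5=20
Step 2: prey: 61+30-36=55; pred: 20+36-10=46
Step 3: prey: 55+27-75=7; pred: 46+75-23=98
Step 4: prey: 7+3-20=0; pred: 98+20-49=69
Step 5: prey: 0+0-0=0; pred: 69+0-34=35
Step 6: prey: 0+0-0=0; pred: 35+0-17=18
Step 7: prey: 0+0-0=0; pred: 18+0-9=9
Step 8: prey: 0+0-0=0; pred: 9+0-4=5

Answer: 0 5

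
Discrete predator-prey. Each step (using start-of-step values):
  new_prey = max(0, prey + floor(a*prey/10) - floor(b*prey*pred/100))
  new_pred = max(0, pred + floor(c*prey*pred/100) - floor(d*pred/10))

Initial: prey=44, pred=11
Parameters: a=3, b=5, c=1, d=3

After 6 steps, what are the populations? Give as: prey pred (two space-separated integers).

Answer: 9 6

Derivation:
Step 1: prey: 44+13-24=33; pred: 11+4-3=12
Step 2: prey: 33+9-19=23; pred: 12+3-3=12
Step 3: prey: 23+6-13=16; pred: 12+2-3=11
Step 4: prey: 16+4-8=12; pred: 11+1-3=9
Step 5: prey: 12+3-5=10; pred: 9+1-2=8
Step 6: prey: 10+3-4=9; pred: 8+0-2=6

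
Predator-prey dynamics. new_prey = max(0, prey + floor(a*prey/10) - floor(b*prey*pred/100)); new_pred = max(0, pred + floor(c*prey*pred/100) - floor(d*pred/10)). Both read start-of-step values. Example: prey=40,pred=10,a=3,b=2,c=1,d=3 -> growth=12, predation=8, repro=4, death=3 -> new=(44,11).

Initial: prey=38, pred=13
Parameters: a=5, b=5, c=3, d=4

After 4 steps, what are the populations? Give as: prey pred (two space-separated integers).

Step 1: prey: 38+19-24=33; pred: 13+14-5=22
Step 2: prey: 33+16-36=13; pred: 22+21-8=35
Step 3: prey: 13+6-22=0; pred: 35+13-14=34
Step 4: prey: 0+0-0=0; pred: 34+0-13=21

Answer: 0 21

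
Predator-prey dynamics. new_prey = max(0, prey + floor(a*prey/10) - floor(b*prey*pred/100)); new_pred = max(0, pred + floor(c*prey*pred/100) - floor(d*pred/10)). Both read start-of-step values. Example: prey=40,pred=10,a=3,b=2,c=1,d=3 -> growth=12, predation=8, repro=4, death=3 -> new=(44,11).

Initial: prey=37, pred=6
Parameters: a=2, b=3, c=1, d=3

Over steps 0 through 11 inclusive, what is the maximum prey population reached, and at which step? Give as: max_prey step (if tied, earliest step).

Step 1: prey: 37+7-6=38; pred: 6+2-1=7
Step 2: prey: 38+7-7=38; pred: 7+2-2=7
Step 3: prey: 38+7-7=38; pred: 7+2-2=7
Step 4: prey: 38+7-7=38; pred: 7+2-2=7
Step 5: prey: 38+7-7=38; pred: 7+2-2=7
Step 6: prey: 38+7-7=38; pred: 7+2-2=7
Step 7: prey: 38+7-7=38; pred: 7+2-2=7
Step 8: prey: 38+7-7=38; pred: 7+2-2=7
Step 9: prey: 38+7-7=38; pred: 7+2-2=7
Step 10: prey: 38+7-7=38; pred: 7+2-2=7
Step 11: prey: 38+7-7=38; pred: 7+2-2=7
Max prey = 38 at step 1

Answer: 38 1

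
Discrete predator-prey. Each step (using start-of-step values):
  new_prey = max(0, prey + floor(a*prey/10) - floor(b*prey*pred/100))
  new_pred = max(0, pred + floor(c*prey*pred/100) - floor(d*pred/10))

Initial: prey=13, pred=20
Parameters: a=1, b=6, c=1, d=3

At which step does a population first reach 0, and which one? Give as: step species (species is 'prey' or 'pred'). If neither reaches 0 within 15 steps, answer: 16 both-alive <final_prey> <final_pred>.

Answer: 1 prey

Derivation:
Step 1: prey: 13+1-15=0; pred: 20+2-6=16
First extinction: prey at step 1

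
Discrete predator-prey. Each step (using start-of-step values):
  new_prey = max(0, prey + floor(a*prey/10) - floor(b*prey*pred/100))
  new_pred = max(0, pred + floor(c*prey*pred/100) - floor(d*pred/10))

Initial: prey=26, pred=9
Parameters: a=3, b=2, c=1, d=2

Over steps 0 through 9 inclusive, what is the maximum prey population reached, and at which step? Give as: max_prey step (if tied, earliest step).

Answer: 41 6

Derivation:
Step 1: prey: 26+7-4=29; pred: 9+2-1=10
Step 2: prey: 29+8-5=32; pred: 10+2-2=10
Step 3: prey: 32+9-6=35; pred: 10+3-2=11
Step 4: prey: 35+10-7=38; pred: 11+3-2=12
Step 5: prey: 38+11-9=40; pred: 12+4-2=14
Step 6: prey: 40+12-11=41; pred: 14+5-2=17
Step 7: prey: 41+12-13=40; pred: 17+6-3=20
Step 8: prey: 40+12-16=36; pred: 20+8-4=24
Step 9: prey: 36+10-17=29; pred: 24+8-4=28
Max prey = 41 at step 6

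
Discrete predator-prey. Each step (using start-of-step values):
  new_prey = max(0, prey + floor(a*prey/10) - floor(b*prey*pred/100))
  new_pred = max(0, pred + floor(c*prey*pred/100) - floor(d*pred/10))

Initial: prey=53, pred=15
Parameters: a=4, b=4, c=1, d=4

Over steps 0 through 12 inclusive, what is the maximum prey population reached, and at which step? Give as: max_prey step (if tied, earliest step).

Answer: 56 12

Derivation:
Step 1: prey: 53+21-31=43; pred: 15+7-6=16
Step 2: prey: 43+17-27=33; pred: 16+6-6=16
Step 3: prey: 33+13-21=25; pred: 16+5-6=15
Step 4: prey: 25+10-15=20; pred: 15+3-6=12
Step 5: prey: 20+8-9=19; pred: 12+2-4=10
Step 6: prey: 19+7-7=19; pred: 10+1-4=7
Step 7: prey: 19+7-5=21; pred: 7+1-2=6
Step 8: prey: 21+8-5=24; pred: 6+1-2=5
Step 9: prey: 24+9-4=29; pred: 5+1-2=4
Step 10: prey: 29+11-4=36; pred: 4+1-1=4
Step 11: prey: 36+14-5=45; pred: 4+1-1=4
Step 12: prey: 45+18-7=56; pred: 4+1-1=4
Max prey = 56 at step 12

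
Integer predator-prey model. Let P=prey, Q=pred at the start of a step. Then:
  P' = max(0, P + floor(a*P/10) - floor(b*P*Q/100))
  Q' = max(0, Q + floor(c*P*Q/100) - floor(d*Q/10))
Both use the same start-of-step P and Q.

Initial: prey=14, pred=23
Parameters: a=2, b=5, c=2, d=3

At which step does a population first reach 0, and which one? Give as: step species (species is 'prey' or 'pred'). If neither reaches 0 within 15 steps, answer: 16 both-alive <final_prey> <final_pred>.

Answer: 1 prey

Derivation:
Step 1: prey: 14+2-16=0; pred: 23+6-6=23
First extinction: prey at step 1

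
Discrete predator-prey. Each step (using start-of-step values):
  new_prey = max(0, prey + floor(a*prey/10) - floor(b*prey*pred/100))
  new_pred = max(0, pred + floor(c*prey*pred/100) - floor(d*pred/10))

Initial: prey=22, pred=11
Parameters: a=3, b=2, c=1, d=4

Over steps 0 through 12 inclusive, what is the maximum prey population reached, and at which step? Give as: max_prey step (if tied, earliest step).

Answer: 80 11

Derivation:
Step 1: prey: 22+6-4=24; pred: 11+2-4=9
Step 2: prey: 24+7-4=27; pred: 9+2-3=8
Step 3: prey: 27+8-4=31; pred: 8+2-3=7
Step 4: prey: 31+9-4=36; pred: 7+2-2=7
Step 5: prey: 36+10-5=41; pred: 7+2-2=7
Step 6: prey: 41+12-5=48; pred: 7+2-2=7
Step 7: prey: 48+14-6=56; pred: 7+3-2=8
Step 8: prey: 56+16-8=64; pred: 8+4-3=9
Step 9: prey: 64+19-11=72; pred: 9+5-3=11
Step 10: prey: 72+21-15=78; pred: 11+7-4=14
Step 11: prey: 78+23-21=80; pred: 14+10-5=19
Step 12: prey: 80+24-30=74; pred: 19+15-7=27
Max prey = 80 at step 11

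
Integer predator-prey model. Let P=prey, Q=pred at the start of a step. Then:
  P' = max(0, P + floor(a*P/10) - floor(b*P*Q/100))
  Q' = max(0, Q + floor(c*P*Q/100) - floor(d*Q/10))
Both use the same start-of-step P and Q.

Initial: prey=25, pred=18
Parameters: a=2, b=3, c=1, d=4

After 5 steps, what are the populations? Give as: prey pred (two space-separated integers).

Step 1: prey: 25+5-13=17; pred: 18+4-7=15
Step 2: prey: 17+3-7=13; pred: 15+2-6=11
Step 3: prey: 13+2-4=11; pred: 11+1-4=8
Step 4: prey: 11+2-2=11; pred: 8+0-3=5
Step 5: prey: 11+2-1=12; pred: 5+0-2=3

Answer: 12 3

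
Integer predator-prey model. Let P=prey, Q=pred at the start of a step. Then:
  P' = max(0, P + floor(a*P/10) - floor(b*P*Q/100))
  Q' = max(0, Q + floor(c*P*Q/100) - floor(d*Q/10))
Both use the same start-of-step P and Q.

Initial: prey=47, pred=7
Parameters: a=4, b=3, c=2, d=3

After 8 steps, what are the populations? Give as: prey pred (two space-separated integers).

Step 1: prey: 47+18-9=56; pred: 7+6-2=11
Step 2: prey: 56+22-18=60; pred: 11+12-3=20
Step 3: prey: 60+24-36=48; pred: 20+24-6=38
Step 4: prey: 48+19-54=13; pred: 38+36-11=63
Step 5: prey: 13+5-24=0; pred: 63+16-18=61
Step 6: prey: 0+0-0=0; pred: 61+0-18=43
Step 7: prey: 0+0-0=0; pred: 43+0-12=31
Step 8: prey: 0+0-0=0; pred: 31+0-9=22

Answer: 0 22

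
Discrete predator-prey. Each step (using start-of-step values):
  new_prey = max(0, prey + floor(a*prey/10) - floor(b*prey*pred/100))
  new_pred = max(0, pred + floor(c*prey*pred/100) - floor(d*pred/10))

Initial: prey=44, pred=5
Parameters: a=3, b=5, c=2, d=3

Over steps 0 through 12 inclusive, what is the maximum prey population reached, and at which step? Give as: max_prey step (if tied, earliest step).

Answer: 46 1

Derivation:
Step 1: prey: 44+13-11=46; pred: 5+4-1=8
Step 2: prey: 46+13-18=41; pred: 8+7-2=13
Step 3: prey: 41+12-26=27; pred: 13+10-3=20
Step 4: prey: 27+8-27=8; pred: 20+10-6=24
Step 5: prey: 8+2-9=1; pred: 24+3-7=20
Step 6: prey: 1+0-1=0; pred: 20+0-6=14
Step 7: prey: 0+0-0=0; pred: 14+0-4=10
Step 8: prey: 0+0-0=0; pred: 10+0-3=7
Step 9: prey: 0+0-0=0; pred: 7+0-2=5
Step 10: prey: 0+0-0=0; pred: 5+0-1=4
Step 11: prey: 0+0-0=0; pred: 4+0-1=3
Step 12: prey: 0+0-0=0; pred: 3+0-0=3
Max prey = 46 at step 1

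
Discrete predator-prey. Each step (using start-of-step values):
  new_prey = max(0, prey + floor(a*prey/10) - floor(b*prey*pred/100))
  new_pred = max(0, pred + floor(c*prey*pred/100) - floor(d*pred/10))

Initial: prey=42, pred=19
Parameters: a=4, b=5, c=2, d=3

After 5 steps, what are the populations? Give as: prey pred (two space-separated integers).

Answer: 0 12

Derivation:
Step 1: prey: 42+16-39=19; pred: 19+15-5=29
Step 2: prey: 19+7-27=0; pred: 29+11-8=32
Step 3: prey: 0+0-0=0; pred: 32+0-9=23
Step 4: prey: 0+0-0=0; pred: 23+0-6=17
Step 5: prey: 0+0-0=0; pred: 17+0-5=12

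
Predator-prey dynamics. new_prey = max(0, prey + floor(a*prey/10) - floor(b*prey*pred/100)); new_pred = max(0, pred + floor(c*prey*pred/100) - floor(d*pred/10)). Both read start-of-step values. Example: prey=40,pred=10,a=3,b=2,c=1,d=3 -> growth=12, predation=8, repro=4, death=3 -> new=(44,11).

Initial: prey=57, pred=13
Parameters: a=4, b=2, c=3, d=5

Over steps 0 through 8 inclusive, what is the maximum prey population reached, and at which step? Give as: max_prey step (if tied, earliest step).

Step 1: prey: 57+22-14=65; pred: 13+22-6=29
Step 2: prey: 65+26-37=54; pred: 29+56-14=71
Step 3: prey: 54+21-76=0; pred: 71+115-35=151
Step 4: prey: 0+0-0=0; pred: 151+0-75=76
Step 5: prey: 0+0-0=0; pred: 76+0-38=38
Step 6: prey: 0+0-0=0; pred: 38+0-19=19
Step 7: prey: 0+0-0=0; pred: 19+0-9=10
Step 8: prey: 0+0-0=0; pred: 10+0-5=5
Max prey = 65 at step 1

Answer: 65 1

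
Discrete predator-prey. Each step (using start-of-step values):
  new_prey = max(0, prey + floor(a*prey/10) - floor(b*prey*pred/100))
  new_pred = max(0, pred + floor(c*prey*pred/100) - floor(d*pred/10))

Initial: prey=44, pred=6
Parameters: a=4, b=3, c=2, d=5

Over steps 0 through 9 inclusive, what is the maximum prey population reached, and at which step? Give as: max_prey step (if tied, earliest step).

Answer: 66 3

Derivation:
Step 1: prey: 44+17-7=54; pred: 6+5-3=8
Step 2: prey: 54+21-12=63; pred: 8+8-4=12
Step 3: prey: 63+25-22=66; pred: 12+15-6=21
Step 4: prey: 66+26-41=51; pred: 21+27-10=38
Step 5: prey: 51+20-58=13; pred: 38+38-19=57
Step 6: prey: 13+5-22=0; pred: 57+14-28=43
Step 7: prey: 0+0-0=0; pred: 43+0-21=22
Step 8: prey: 0+0-0=0; pred: 22+0-11=11
Step 9: prey: 0+0-0=0; pred: 11+0-5=6
Max prey = 66 at step 3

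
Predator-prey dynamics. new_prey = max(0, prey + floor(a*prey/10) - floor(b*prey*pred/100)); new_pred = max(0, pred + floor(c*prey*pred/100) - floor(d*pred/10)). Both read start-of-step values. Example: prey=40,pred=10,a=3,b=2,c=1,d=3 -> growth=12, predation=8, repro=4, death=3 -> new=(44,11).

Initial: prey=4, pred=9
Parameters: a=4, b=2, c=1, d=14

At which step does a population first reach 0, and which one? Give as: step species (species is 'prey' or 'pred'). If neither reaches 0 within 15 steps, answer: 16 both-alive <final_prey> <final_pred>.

Step 1: prey: 4+1-0=5; pred: 9+0-12=0
First extinction: pred at step 1

Answer: 1 pred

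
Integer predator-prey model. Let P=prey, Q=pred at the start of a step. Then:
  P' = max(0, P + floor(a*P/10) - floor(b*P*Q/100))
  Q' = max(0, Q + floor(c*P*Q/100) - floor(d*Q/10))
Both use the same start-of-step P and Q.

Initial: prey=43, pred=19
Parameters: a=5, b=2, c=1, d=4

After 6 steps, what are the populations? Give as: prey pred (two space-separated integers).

Step 1: prey: 43+21-16=48; pred: 19+8-7=20
Step 2: prey: 48+24-19=53; pred: 20+9-8=21
Step 3: prey: 53+26-22=57; pred: 21+11-8=24
Step 4: prey: 57+28-27=58; pred: 24+13-9=28
Step 5: prey: 58+29-32=55; pred: 28+16-11=33
Step 6: prey: 55+27-36=46; pred: 33+18-13=38

Answer: 46 38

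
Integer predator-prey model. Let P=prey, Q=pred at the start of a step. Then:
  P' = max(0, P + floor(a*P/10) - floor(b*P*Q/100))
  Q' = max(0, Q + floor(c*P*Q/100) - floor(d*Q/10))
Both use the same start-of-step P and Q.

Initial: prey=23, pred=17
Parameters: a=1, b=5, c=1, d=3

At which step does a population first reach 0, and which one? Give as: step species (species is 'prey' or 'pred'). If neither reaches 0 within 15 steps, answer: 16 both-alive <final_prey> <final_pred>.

Answer: 16 both-alive 1 3

Derivation:
Step 1: prey: 23+2-19=6; pred: 17+3-5=15
Step 2: prey: 6+0-4=2; pred: 15+0-4=11
Step 3: prey: 2+0-1=1; pred: 11+0-3=8
Step 4: prey: 1+0-0=1; pred: 8+0-2=6
Step 5: prey: 1+0-0=1; pred: 6+0-1=5
Step 6: prey: 1+0-0=1; pred: 5+0-1=4
Step 7: prey: 1+0-0=1; pred: 4+0-1=3
Step 8: prey: 1+0-0=1; pred: 3+0-0=3
Steps 9-15: state stable at prey=1, pred=3 (no change)
No extinction within 15 steps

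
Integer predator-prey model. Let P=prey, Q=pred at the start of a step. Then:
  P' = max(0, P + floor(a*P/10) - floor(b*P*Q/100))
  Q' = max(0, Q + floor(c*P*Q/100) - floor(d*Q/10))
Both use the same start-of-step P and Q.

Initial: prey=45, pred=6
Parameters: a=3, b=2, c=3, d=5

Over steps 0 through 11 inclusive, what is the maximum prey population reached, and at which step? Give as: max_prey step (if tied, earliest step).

Step 1: prey: 45+13-5=53; pred: 6+8-3=11
Step 2: prey: 53+15-11=57; pred: 11+17-5=23
Step 3: prey: 57+17-26=48; pred: 23+39-11=51
Step 4: prey: 48+14-48=14; pred: 51+73-25=99
Step 5: prey: 14+4-27=0; pred: 99+41-49=91
Step 6: prey: 0+0-0=0; pred: 91+0-45=46
Step 7: prey: 0+0-0=0; pred: 46+0-23=23
Step 8: prey: 0+0-0=0; pred: 23+0-11=12
Step 9: prey: 0+0-0=0; pred: 12+0-6=6
Step 10: prey: 0+0-0=0; pred: 6+0-3=3
Step 11: prey: 0+0-0=0; pred: 3+0-1=2
Max prey = 57 at step 2

Answer: 57 2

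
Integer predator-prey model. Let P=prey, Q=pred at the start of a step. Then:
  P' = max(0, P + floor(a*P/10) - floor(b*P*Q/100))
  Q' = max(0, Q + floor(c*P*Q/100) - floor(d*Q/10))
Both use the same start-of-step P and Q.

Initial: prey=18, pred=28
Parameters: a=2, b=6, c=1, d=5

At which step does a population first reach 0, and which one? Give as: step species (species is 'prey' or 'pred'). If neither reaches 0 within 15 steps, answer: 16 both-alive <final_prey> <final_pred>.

Step 1: prey: 18+3-30=0; pred: 28+5-14=19
First extinction: prey at step 1

Answer: 1 prey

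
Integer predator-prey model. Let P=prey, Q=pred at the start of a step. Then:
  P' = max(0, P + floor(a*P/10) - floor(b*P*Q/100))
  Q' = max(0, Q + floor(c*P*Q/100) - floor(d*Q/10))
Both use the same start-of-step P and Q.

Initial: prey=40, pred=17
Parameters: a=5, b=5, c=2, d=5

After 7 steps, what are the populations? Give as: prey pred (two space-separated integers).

Step 1: prey: 40+20-34=26; pred: 17+13-8=22
Step 2: prey: 26+13-28=11; pred: 22+11-11=22
Step 3: prey: 11+5-12=4; pred: 22+4-11=15
Step 4: prey: 4+2-3=3; pred: 15+1-7=9
Step 5: prey: 3+1-1=3; pred: 9+0-4=5
Step 6: prey: 3+1-0=4; pred: 5+0-2=3
Step 7: prey: 4+2-0=6; pred: 3+0-1=2

Answer: 6 2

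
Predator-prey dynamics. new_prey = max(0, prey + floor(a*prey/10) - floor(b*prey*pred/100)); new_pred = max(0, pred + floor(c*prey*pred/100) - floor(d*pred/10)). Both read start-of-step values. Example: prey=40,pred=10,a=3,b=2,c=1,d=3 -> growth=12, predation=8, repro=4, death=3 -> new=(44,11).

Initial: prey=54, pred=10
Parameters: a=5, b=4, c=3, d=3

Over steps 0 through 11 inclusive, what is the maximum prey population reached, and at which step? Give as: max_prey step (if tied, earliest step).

Answer: 60 1

Derivation:
Step 1: prey: 54+27-21=60; pred: 10+16-3=23
Step 2: prey: 60+30-55=35; pred: 23+41-6=58
Step 3: prey: 35+17-81=0; pred: 58+60-17=101
Step 4: prey: 0+0-0=0; pred: 101+0-30=71
Step 5: prey: 0+0-0=0; pred: 71+0-21=50
Step 6: prey: 0+0-0=0; pred: 50+0-15=35
Step 7: prey: 0+0-0=0; pred: 35+0-10=25
Step 8: prey: 0+0-0=0; pred: 25+0-7=18
Step 9: prey: 0+0-0=0; pred: 18+0-5=13
Step 10: prey: 0+0-0=0; pred: 13+0-3=10
Step 11: prey: 0+0-0=0; pred: 10+0-3=7
Max prey = 60 at step 1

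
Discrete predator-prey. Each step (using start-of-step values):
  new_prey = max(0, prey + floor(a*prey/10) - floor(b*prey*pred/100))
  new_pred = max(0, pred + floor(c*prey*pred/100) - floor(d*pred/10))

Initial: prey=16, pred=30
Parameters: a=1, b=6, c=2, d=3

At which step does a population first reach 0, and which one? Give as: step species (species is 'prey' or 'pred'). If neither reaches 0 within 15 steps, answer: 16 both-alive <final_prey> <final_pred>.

Answer: 1 prey

Derivation:
Step 1: prey: 16+1-28=0; pred: 30+9-9=30
First extinction: prey at step 1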